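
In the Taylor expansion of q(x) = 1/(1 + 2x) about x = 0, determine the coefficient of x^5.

-32

Compute the successive derivatives at the expansion point and divide by k!.
q(0) = 1
q′(0) = -2
q′′(0) = 8
q′′′(0) = -48
q^(4)(0) = 384
q^(5)(0) = -3840
Then c_k = q^(k)(0)/k! gives each Taylor coefficient.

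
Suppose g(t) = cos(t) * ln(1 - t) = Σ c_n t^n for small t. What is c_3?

Write out both Maclaurin series and multiply, keeping only the needed powers.
g(0) = 0
g′(0) = -1
g′′(0) = -1
g′′′(0) = 1
Then c_k = g^(k)(0)/k! gives each Taylor coefficient.

1/6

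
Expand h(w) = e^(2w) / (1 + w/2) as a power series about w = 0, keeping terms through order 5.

53*w^5/480 + 5*w^4/16 + 17*w^3/24 + 5*w^2/4 + 3*w/2 + 1

Take the Cauchy product of the two expansions.
[w^0] = 1;  [w^1] = 3/2;  [w^2] = 5/4;  [w^3] = 17/24;  [w^4] = 5/16;  [w^5] = 53/480.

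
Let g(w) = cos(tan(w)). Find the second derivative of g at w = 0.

-1

Substitute the inner expansion into the outer series and collect powers.
From the series, [w^2] g = -1/2; multiply by 2! = 2 to get -1.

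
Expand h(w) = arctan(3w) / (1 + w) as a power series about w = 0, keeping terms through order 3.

Expand each factor separately, then convolve coefficients.
[w^0] = 0;  [w^1] = 3;  [w^2] = -3;  [w^3] = -6.

-6*w^3 - 3*w^2 + 3*w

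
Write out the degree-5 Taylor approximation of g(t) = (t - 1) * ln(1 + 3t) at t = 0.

Shift and add copies of the series according to the polynomial's terms.
[t^0] = 0;  [t^1] = -3;  [t^2] = 15/2;  [t^3] = -27/2;  [t^4] = 117/4;  [t^5] = -1377/20.

-1377*t^5/20 + 117*t^4/4 - 27*t^3/2 + 15*t^2/2 - 3*t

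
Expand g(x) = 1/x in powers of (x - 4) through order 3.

Use the known series and substitute for the argument.
g(4) = 1/4
g′(4) = -1/16
g′′(4) = 1/32
g′′′(4) = -3/128
Then c_k = g^(k)(4)/k! gives each Taylor coefficient.

-(x - 4)^3/256 + (x - 4)^2/64 - (x - 4)/16 + 1/4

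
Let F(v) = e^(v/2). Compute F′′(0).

1/4

Differentiate repeatedly and evaluate at the center.
From the series, [v^2] F = 1/8; multiply by 2! = 2 to get 1/4.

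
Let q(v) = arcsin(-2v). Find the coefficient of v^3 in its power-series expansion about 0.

q(0) = 0
q′(0) = -2
q′′(0) = 0
q′′′(0) = -8
Then c_k = q^(k)(0)/k! gives each Taylor coefficient.

-4/3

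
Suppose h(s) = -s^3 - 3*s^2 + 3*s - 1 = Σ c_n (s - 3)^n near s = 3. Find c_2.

-12

Use the known series and substitute for the argument.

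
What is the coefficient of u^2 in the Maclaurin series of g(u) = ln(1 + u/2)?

-1/8

c_2 = g′′(0)/2! = -1/8.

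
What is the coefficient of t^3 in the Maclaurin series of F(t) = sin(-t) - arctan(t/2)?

5/24

Combine the two series term by term.
F(0) = 0
F′(0) = -3/2
F′′(0) = 0
F′′′(0) = 5/4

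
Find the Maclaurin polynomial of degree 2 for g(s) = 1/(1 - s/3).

s^2/9 + s/3 + 1

g(0) = 1
g′(0) = 1/3
g′′(0) = 2/9
The Taylor polynomial is Σ g^(k)(0)/k! · s^k.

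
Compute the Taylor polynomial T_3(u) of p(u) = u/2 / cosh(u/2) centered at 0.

Divide the numerator series by the denominator series (power-series long division).
p(0) = 0
p′(0) = 1/2
p′′(0) = 0
p′′′(0) = -3/8
Dividing each by k! gives the coefficients c_0, ..., c_3.

-u^3/16 + u/2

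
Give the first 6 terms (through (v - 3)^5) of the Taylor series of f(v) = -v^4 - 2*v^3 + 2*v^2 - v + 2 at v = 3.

-(v - 3)^4 - 14*(v - 3)^3 - 70*(v - 3)^2 - 151*(v - 3) - 118

Use the known series and substitute for the argument.
f(3) = -118
f′(3) = -151
f′′(3) = -140
f′′′(3) = -84
f^(4)(3) = -24
f^(5)(3) = 0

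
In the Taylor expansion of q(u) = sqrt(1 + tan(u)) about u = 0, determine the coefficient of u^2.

-1/8

Let u equal the inner series; expand the outer function in u and truncate.
So c_2 = q′′(0)/2! = -1/8.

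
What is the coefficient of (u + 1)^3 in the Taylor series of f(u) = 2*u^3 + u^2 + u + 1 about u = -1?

2

c_3 = f′′′(-1)/3! = 2.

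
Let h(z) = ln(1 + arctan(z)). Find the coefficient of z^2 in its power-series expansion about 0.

Let u equal the inner series; expand the outer function in u and truncate.
h(0) = 0
h′(0) = 1
h′′(0) = -1
So c_2 = h′′(0)/2! = -1/2.

-1/2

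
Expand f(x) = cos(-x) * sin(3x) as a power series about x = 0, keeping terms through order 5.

22*x^5/5 - 6*x^3 + 3*x

Multiply the two series term by term and collect like powers.
[x^0] = 0;  [x^1] = 3;  [x^2] = 0;  [x^3] = -6;  [x^4] = 0;  [x^5] = 22/5.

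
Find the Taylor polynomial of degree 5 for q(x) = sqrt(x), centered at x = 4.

7*(x - 4)^5/131072 - 5*(x - 4)^4/16384 + (x - 4)^3/512 - (x - 4)^2/64 + (x - 4)/4 + 2

q(4) = 2
q′(4) = 1/4
q′′(4) = -1/32
q′′′(4) = 3/256
q^(4)(4) = -15/2048
q^(5)(4) = 105/16384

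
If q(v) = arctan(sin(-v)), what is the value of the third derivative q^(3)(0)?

3

Compose series: expand the inner function first, then feed it into the outer expansion.
The coefficient of v^3 in the expansion is 1/2, so q′′′(0) = 3! * (1/2) = 3.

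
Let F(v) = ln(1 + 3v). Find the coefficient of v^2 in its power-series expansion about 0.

-9/2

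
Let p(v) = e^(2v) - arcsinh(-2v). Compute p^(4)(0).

Add the two expansions coefficient-wise.
The coefficient of v^4 in the expansion is 2/3, so p^(4)(0) = 4! * (2/3) = 16.

16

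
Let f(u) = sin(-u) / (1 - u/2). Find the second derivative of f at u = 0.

Expand each factor separately, then convolve coefficients.
The coefficient of u^2 in the expansion is -1/2, so f′′(0) = 2! * (-1/2) = -1.

-1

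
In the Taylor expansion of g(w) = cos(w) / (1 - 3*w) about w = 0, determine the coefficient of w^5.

Expand 1/(denominator) as a geometric series and multiply by the numerator's series.
g(0) = 1
g′(0) = 3
g′′(0) = 17
g′′′(0) = 153
g^(4)(0) = 1837
g^(5)(0) = 27555
So c_5 = g^(5)(0)/5! = 1837/8.

1837/8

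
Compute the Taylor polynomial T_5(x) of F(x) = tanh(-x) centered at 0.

F(0) = 0
F′(0) = -1
F′′(0) = 0
F′′′(0) = 2
F^(4)(0) = 0
F^(5)(0) = -16
The Taylor polynomial is Σ F^(k)(0)/k! · x^k.

-2*x^5/15 + x^3/3 - x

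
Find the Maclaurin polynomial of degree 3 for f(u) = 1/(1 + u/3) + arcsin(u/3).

-5*u^3/162 + u^2/9 + 1

Combine the two series term by term.
f(0) = 1
f′(0) = 0
f′′(0) = 2/9
f′′′(0) = -5/27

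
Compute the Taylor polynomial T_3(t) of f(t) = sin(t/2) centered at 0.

Apply the Taylor formula c_k = f^(k)(a)/k!.
f(0) = 0
f′(0) = 1/2
f′′(0) = 0
f′′′(0) = -1/8

-t^3/48 + t/2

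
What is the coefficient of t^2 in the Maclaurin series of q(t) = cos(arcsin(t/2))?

-1/8

Let u equal the inner series; expand the outer function in u and truncate.
q(0) = 1
q′(0) = 0
q′′(0) = -1/4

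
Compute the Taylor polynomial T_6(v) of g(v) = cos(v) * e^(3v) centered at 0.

-22*v^6/45 - v^5/10 + 7*v^4/6 + 3*v^3 + 4*v^2 + 3*v + 1

Take the Cauchy product of the two expansions.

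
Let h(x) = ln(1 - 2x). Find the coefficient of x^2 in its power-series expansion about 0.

Compute the successive derivatives at the expansion point and divide by k!.
h(0) = 0
h′(0) = -2
h′′(0) = -4
So c_2 = h′′(0)/2! = -2.

-2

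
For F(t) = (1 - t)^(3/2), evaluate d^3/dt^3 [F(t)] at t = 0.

3/8

From the series, [t^3] F = 1/16; multiply by 3! = 6 to get 3/8.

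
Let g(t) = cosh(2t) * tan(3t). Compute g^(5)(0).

6288

Take the Cauchy product of the two expansions.
From the series, [t^5] g = 262/5; multiply by 5! = 120 to get 6288.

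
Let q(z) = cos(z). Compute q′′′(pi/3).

sqrt(3)/2

From the series, [(z - pi/3)^3] q = sqrt(3)/12; multiply by 3! = 6 to get sqrt(3)/2.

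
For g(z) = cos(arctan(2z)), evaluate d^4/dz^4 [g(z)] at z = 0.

144

Substitute the inner expansion into the outer series and collect powers.
The coefficient of z^4 in the expansion is 6, so g^(4)(0) = 4! * (6) = 144.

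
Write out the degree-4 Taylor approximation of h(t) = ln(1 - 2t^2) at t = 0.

-2*t^4 - 2*t^2

h(0) = 0
h′(0) = 0
h′′(0) = -4
h′′′(0) = 0
h^(4)(0) = -48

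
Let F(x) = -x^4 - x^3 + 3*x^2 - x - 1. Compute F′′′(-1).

18

The coefficient of (x + 1)^3 in the expansion is 3, so F′′′(-1) = 3! * (3) = 18.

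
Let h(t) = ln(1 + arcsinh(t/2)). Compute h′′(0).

Plug the Maclaurin series of the inner function into that of the outer and collect terms.
The coefficient of t^2 in the expansion is -1/8, so h′′(0) = 2! * (-1/8) = -1/4.

-1/4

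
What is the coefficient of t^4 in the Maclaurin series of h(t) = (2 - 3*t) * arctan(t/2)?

1/8

Distribute the polynomial across the series and collect like powers.
[t^0] = 0;  [t^1] = 1;  [t^2] = -3/2;  [t^3] = -1/12;  [t^4] = 1/8.
So c_4 = h^(4)(0)/4! = 1/8.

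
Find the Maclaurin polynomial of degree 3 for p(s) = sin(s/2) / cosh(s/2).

-s^3/12 + s/2

Divide the numerator series by the denominator series (power-series long division).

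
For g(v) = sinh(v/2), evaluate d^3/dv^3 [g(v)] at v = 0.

1/8

Apply the Taylor formula c_k = f^(k)(a)/k!.
The coefficient of v^3 in the expansion is 1/48, so g′′′(0) = 3! * (1/48) = 1/8.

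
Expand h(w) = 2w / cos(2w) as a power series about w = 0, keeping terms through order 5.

Divide the numerator series by the denominator series (power-series long division).
h(0) = 0
h′(0) = 2
h′′(0) = 0
h′′′(0) = 24
h^(4)(0) = 0
h^(5)(0) = 800

20*w^5/3 + 4*w^3 + 2*w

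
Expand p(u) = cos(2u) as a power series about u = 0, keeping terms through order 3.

1 - 2*u^2

Differentiate repeatedly and evaluate at the center.
p(0) = 1
p′(0) = 0
p′′(0) = -4
p′′′(0) = 0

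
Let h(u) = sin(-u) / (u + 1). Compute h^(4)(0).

20

Use 1/(1 - r) = Σ r^k on the denominator, then take the Cauchy product.
The coefficient of u^4 in the expansion is 5/6, so h^(4)(0) = 4! * (5/6) = 20.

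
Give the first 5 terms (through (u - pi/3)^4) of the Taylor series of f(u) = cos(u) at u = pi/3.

(u - pi/3)^4/48 + sqrt(3)*(u - pi/3)^3/12 - (u - pi/3)^2/4 - sqrt(3)*(u - pi/3)/2 + 1/2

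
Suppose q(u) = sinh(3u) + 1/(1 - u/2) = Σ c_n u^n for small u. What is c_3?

37/8

Add the two expansions coefficient-wise.
q(0) = 1
q′(0) = 7/2
q′′(0) = 1/2
q′′′(0) = 111/4
Then c_k = q^(k)(0)/k! gives each Taylor coefficient.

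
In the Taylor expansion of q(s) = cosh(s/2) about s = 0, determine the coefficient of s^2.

Apply the Taylor formula c_k = f^(k)(a)/k!.
q(0) = 1
q′(0) = 0
q′′(0) = 1/4
So c_2 = q′′(0)/2! = 1/8.

1/8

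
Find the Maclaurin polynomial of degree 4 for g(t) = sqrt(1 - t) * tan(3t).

Take the Cauchy product of the two expansions.
g(0) = 0
g′(0) = 3
g′′(0) = -3
g′′′(0) = 207/4
g^(4)(0) = -225/2
Dividing each by k! gives the coefficients c_0, ..., c_4.

-75*t^4/16 + 69*t^3/8 - 3*t^2/2 + 3*t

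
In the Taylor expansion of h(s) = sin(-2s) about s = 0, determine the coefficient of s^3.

Apply the Taylor formula c_k = f^(k)(a)/k!.
h(0) = 0
h′(0) = -2
h′′(0) = 0
h′′′(0) = 8
The Taylor polynomial is Σ h^(k)(0)/k! · s^k.

4/3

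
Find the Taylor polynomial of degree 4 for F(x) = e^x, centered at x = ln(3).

(x - ln(3))^4/8 + (x - ln(3))^3/2 + 3*(x - ln(3))^2/2 + 3*(x - ln(3)) + 3

F(ln(3)) = 3
F′(ln(3)) = 3
F′′(ln(3)) = 3
F′′′(ln(3)) = 3
F^(4)(ln(3)) = 3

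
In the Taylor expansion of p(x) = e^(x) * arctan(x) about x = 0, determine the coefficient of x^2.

Take the Cauchy product of the two expansions.

1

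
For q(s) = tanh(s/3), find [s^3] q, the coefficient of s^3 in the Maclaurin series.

Differentiate repeatedly and evaluate at the center.
q(0) = 0
q′(0) = 1/3
q′′(0) = 0
q′′′(0) = -2/27
So c_3 = q′′′(0)/3! = -1/81.

-1/81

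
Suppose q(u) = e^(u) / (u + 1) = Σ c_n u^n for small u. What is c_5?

-11/30

Use 1/(1 - r) = Σ r^k on the denominator, then take the Cauchy product.
[u^0] = 1;  [u^1] = 0;  [u^2] = 1/2;  [u^3] = -1/3;  [u^4] = 3/8;  [u^5] = -11/30.
So c_5 = q^(5)(0)/5! = -11/30.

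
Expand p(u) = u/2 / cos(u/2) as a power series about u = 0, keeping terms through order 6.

Invert the denominator's series and multiply.

5*u^5/768 + u^3/16 + u/2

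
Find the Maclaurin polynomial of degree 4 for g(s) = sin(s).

Apply the Taylor formula c_k = f^(k)(a)/k!.
[s^0] = 0;  [s^1] = 1;  [s^2] = 0;  [s^3] = -1/6;  [s^4] = 0.

-s^3/6 + s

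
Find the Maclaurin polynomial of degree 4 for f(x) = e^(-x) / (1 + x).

65*x^4/24 - 8*x^3/3 + 5*x^2/2 - 2*x + 1

Take the Cauchy product of the two expansions.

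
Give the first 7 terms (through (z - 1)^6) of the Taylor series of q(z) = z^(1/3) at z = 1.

-154*(z - 1)^6/6561 + 22*(z - 1)^5/729 - 10*(z - 1)^4/243 + 5*(z - 1)^3/81 - (z - 1)^2/9 + (z - 1)/3 + 1

q(1) = 1
q′(1) = 1/3
q′′(1) = -2/9
q′′′(1) = 10/27
q^(4)(1) = -80/81
q^(5)(1) = 880/243
q^(6)(1) = -12320/729
Dividing each by k! gives the coefficients c_0, ..., c_6.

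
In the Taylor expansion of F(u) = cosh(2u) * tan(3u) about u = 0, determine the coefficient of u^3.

Multiply the two series term by term and collect like powers.

15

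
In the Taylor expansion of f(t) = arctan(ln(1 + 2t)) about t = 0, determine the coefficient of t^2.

-2

Compose series: expand the inner function first, then feed it into the outer expansion.
f(0) = 0
f′(0) = 2
f′′(0) = -4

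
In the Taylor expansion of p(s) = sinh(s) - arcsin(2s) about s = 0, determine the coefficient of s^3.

Add the two expansions coefficient-wise.
p(0) = 0
p′(0) = -1
p′′(0) = 0
p′′′(0) = -7

-7/6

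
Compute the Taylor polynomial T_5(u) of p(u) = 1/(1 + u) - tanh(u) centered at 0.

-17*u^5/15 + u^4 - 2*u^3/3 + u^2 - 2*u + 1

Add the two expansions coefficient-wise.
p(0) = 1
p′(0) = -2
p′′(0) = 2
p′′′(0) = -4
p^(4)(0) = 24
p^(5)(0) = -136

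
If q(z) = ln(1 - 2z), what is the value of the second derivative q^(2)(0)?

From the series, [z^2] q = -2; multiply by 2! = 2 to get -4.

-4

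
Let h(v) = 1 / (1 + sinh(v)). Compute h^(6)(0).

1232

Use the geometric series for the reciprocal, then substitute.
The coefficient of v^6 in the expansion is 77/45, so h^(6)(0) = 6! * (77/45) = 1232.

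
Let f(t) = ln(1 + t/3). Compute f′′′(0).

2/27

From the series, [t^3] f = 1/81; multiply by 3! = 6 to get 2/27.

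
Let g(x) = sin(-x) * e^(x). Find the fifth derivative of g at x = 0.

4

Take the Cauchy product of the two expansions.
The coefficient of x^5 in the expansion is 1/30, so g^(5)(0) = 5! * (1/30) = 4.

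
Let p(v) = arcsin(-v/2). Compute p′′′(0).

Use the known series and substitute for the argument.
The coefficient of v^3 in the expansion is -1/48, so p′′′(0) = 3! * (-1/48) = -1/8.

-1/8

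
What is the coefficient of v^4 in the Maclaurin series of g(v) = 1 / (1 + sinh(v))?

Write 1/(1+u) = 1 - u + u^2 - u^3 + ... and substitute the series for u.
g(0) = 1
g′(0) = -1
g′′(0) = 2
g′′′(0) = -7
g^(4)(0) = 32

4/3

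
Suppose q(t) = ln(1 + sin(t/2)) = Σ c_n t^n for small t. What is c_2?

Let u equal the inner series; expand the outer function in u and truncate.
q(0) = 0
q′(0) = 1/2
q′′(0) = -1/4
So c_2 = q′′(0)/2! = -1/8.

-1/8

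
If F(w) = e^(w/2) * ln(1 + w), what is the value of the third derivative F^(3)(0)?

5/4

Multiply the two series term by term and collect like powers.
The coefficient of w^3 in the expansion is 5/24, so F′′′(0) = 3! * (5/24) = 5/4.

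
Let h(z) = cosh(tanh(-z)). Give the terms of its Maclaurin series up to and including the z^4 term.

Let u equal the inner series; expand the outer function in u and truncate.
[z^0] = 1;  [z^1] = 0;  [z^2] = 1/2;  [z^3] = 0;  [z^4] = -7/24.

-7*z^4/24 + z^2/2 + 1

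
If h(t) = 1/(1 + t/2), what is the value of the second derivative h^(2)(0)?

1/2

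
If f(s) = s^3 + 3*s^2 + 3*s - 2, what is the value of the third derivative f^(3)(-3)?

The coefficient of (s + 3)^3 in the expansion is 1, so f′′′(-3) = 3! * (1) = 6.

6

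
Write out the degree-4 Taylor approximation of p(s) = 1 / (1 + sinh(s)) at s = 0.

4*s^4/3 - 7*s^3/6 + s^2 - s + 1

Expand as Σ (-1)^k u^k with u equal to the inner function's series.
p(0) = 1
p′(0) = -1
p′′(0) = 2
p′′′(0) = -7
p^(4)(0) = 32
The Taylor polynomial is Σ p^(k)(0)/k! · s^k.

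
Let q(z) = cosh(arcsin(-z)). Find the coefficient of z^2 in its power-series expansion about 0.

Compose series: expand the inner function first, then feed it into the outer expansion.
q(0) = 1
q′(0) = 0
q′′(0) = 1
So c_2 = q′′(0)/2! = 1/2.

1/2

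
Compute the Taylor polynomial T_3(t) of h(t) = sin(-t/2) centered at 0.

t^3/48 - t/2

h(0) = 0
h′(0) = -1/2
h′′(0) = 0
h′′′(0) = 1/8
The Taylor polynomial is Σ h^(k)(0)/k! · t^k.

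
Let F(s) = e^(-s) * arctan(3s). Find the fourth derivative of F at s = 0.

204

Multiply the two series term by term and collect like powers.
From the series, [s^4] F = 17/2; multiply by 4! = 24 to get 204.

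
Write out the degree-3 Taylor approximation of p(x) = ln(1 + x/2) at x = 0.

x^3/24 - x^2/8 + x/2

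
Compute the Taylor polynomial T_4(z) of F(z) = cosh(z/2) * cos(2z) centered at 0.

Take the Cauchy product of the two expansions.

161*z^4/384 - 15*z^2/8 + 1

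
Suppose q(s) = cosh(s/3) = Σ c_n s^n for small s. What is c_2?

q(0) = 1
q′(0) = 0
q′′(0) = 1/9

1/18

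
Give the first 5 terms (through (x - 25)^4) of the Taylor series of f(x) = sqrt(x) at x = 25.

[(x - 25)^0] = 5;  [(x - 25)^1] = 1/10;  [(x - 25)^2] = -1/1000;  [(x - 25)^3] = 1/50000;  [(x - 25)^4] = -1/2000000.

-(x - 25)^4/2000000 + (x - 25)^3/50000 - (x - 25)^2/1000 + (x - 25)/10 + 5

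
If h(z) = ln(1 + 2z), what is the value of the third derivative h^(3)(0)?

16

The coefficient of z^3 in the expansion is 8/3, so h′′′(0) = 3! * (8/3) = 16.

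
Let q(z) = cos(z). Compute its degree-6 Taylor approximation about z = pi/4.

[(z - pi/4)^0] = sqrt(2)/2;  [(z - pi/4)^1] = -sqrt(2)/2;  [(z - pi/4)^2] = -sqrt(2)/4;  [(z - pi/4)^3] = sqrt(2)/12;  [(z - pi/4)^4] = sqrt(2)/48;  [(z - pi/4)^5] = -sqrt(2)/240;  [(z - pi/4)^6] = -sqrt(2)/1440.

-sqrt(2)*(z - pi/4)^6/1440 - sqrt(2)*(z - pi/4)^5/240 + sqrt(2)*(z - pi/4)^4/48 + sqrt(2)*(z - pi/4)^3/12 - sqrt(2)*(z - pi/4)^2/4 - sqrt(2)*(z - pi/4)/2 + sqrt(2)/2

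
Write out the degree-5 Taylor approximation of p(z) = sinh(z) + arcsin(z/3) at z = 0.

7*z^5/810 + 14*z^3/81 + 4*z/3

Expand each term separately and add.
p(0) = 0
p′(0) = 4/3
p′′(0) = 0
p′′′(0) = 28/27
p^(4)(0) = 0
p^(5)(0) = 28/27
Then c_k = p^(k)(0)/k! gives each Taylor coefficient.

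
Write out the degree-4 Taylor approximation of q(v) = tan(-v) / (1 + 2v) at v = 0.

Multiply the two series term by term and collect like powers.
q(0) = 0
q′(0) = -1
q′′(0) = 4
q′′′(0) = -26
q^(4)(0) = 208

26*v^4/3 - 13*v^3/3 + 2*v^2 - v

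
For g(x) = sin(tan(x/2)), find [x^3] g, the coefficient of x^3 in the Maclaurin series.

1/48

Substitute the inner expansion into the outer series and collect powers.
[x^0] = 0;  [x^1] = 1/2;  [x^2] = 0;  [x^3] = 1/48.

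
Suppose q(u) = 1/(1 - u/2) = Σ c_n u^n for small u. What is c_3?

q(0) = 1
q′(0) = 1/2
q′′(0) = 1/2
q′′′(0) = 3/4

1/8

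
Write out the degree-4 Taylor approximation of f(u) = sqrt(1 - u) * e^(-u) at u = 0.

Multiply the two series term by term and collect like powers.
[u^0] = 1;  [u^1] = -3/2;  [u^2] = 7/8;  [u^3] = -17/48;  [u^4] = 11/128.

11*u^4/128 - 17*u^3/48 + 7*u^2/8 - 3*u/2 + 1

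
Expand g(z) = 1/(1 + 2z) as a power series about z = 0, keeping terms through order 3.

-8*z^3 + 4*z^2 - 2*z + 1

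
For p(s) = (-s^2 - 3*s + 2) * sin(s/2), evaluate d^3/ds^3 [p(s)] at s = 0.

-13/4

Shift and add copies of the series according to the polynomial's terms.
From the series, [s^3] p = -13/24; multiply by 3! = 6 to get -13/4.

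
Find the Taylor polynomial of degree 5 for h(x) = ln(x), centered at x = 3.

(x - 3)^5/1215 - (x - 3)^4/324 + (x - 3)^3/81 - (x - 3)^2/18 + (x - 3)/3 + ln(3)

Use the known series and substitute for the argument.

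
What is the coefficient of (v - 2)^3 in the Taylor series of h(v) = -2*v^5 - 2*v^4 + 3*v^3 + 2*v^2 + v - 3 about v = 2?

-93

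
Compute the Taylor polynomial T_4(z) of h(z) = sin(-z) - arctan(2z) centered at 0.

Expand each term separately and add.
h(0) = 0
h′(0) = -3
h′′(0) = 0
h′′′(0) = 17
h^(4)(0) = 0

17*z^3/6 - 3*z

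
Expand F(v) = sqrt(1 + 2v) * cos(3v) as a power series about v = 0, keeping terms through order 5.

Take the Cauchy product of the two expansions.
F(0) = 1
F′(0) = 1
F′′(0) = -10
F′′′(0) = -24
F^(4)(0) = 120
F^(5)(0) = 240

2*v^5 + 5*v^4 - 4*v^3 - 5*v^2 + v + 1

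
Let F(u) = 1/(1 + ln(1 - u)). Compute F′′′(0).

Plug the Maclaurin series of the inner function into that of the outer and collect terms.
The coefficient of u^3 in the expansion is 7/3, so F′′′(0) = 3! * (7/3) = 14.

14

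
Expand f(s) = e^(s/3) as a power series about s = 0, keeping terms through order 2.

s^2/18 + s/3 + 1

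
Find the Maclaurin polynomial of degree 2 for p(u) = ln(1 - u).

Compute the successive derivatives at the expansion point and divide by k!.
p(0) = 0
p′(0) = -1
p′′(0) = -1

-u^2/2 - u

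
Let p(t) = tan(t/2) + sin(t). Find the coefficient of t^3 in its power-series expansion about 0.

-1/8

Add the two expansions coefficient-wise.
p(0) = 0
p′(0) = 3/2
p′′(0) = 0
p′′′(0) = -3/4
So c_3 = p′′′(0)/3! = -1/8.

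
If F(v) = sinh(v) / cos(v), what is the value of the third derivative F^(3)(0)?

4

Divide the numerator series by the denominator series (power-series long division).
The coefficient of v^3 in the expansion is 2/3, so F′′′(0) = 3! * (2/3) = 4.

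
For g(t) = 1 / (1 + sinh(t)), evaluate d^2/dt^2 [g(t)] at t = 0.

2

Expand as Σ (-1)^k u^k with u equal to the inner function's series.
The coefficient of t^2 in the expansion is 1, so g′′(0) = 2! * (1) = 2.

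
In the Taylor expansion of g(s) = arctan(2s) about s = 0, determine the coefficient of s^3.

-8/3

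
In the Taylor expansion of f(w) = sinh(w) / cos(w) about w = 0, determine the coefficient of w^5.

3/10

Divide the numerator series by the denominator series (power-series long division).
f(0) = 0
f′(0) = 1
f′′(0) = 0
f′′′(0) = 4
f^(4)(0) = 0
f^(5)(0) = 36
The Taylor polynomial is Σ f^(k)(0)/k! · w^k.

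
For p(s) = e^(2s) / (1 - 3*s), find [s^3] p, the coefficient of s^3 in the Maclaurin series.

157/3

Expand 1/(denominator) as a geometric series and multiply by the numerator's series.
[s^0] = 1;  [s^1] = 5;  [s^2] = 17;  [s^3] = 157/3.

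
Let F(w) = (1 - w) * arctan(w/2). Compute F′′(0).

Multiply each power in the prefactor through the base expansion.
The coefficient of w^2 in the expansion is -1/2, so F′′(0) = 2! * (-1/2) = -1.

-1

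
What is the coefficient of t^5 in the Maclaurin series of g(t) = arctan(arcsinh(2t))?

212/15

Substitute the inner expansion into the outer series and collect powers.
g(0) = 0
g′(0) = 2
g′′(0) = 0
g′′′(0) = -24
g^(4)(0) = 0
g^(5)(0) = 1696
So c_5 = g^(5)(0)/5! = 212/15.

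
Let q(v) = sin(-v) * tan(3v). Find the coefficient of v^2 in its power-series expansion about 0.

-3

Take the Cauchy product of the two expansions.
q(0) = 0
q′(0) = 0
q′′(0) = -6
Then c_k = q^(k)(0)/k! gives each Taylor coefficient.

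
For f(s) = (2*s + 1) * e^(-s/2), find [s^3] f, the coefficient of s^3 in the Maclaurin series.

Distribute the polynomial across the series and collect like powers.
[s^0] = 1;  [s^1] = 3/2;  [s^2] = -7/8;  [s^3] = 11/48.

11/48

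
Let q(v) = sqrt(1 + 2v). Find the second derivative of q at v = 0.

The coefficient of v^2 in the expansion is -1/2, so q′′(0) = 2! * (-1/2) = -1.

-1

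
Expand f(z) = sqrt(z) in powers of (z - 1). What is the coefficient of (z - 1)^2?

c_2 = f′′(1)/2! = -1/8.

-1/8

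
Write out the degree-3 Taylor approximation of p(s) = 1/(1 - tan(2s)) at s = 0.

32*s^3/3 + 4*s^2 + 2*s + 1

Substitute the inner expansion into the outer series and collect powers.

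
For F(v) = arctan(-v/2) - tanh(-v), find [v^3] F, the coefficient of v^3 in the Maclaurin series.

Expand each term separately and add.
[v^0] = 0;  [v^1] = 1/2;  [v^2] = 0;  [v^3] = -7/24.

-7/24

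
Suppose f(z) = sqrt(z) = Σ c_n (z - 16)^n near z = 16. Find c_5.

[(z - 16)^0] = 4;  [(z - 16)^1] = 1/8;  [(z - 16)^2] = -1/512;  [(z - 16)^3] = 1/16384;  [(z - 16)^4] = -5/2097152;  [(z - 16)^5] = 7/67108864.
So c_5 = f^(5)(16)/5! = 7/67108864.

7/67108864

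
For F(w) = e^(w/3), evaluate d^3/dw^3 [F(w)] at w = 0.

1/27

Compute the successive derivatives at the expansion point and divide by k!.
The coefficient of w^3 in the expansion is 1/162, so F′′′(0) = 3! * (1/162) = 1/27.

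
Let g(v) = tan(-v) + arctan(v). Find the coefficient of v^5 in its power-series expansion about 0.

1/15

Combine the two series term by term.
g(0) = 0
g′(0) = 0
g′′(0) = 0
g′′′(0) = -4
g^(4)(0) = 0
g^(5)(0) = 8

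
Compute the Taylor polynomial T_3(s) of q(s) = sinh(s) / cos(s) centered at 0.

2*s^3/3 + s

Invert the denominator's series and multiply.
[s^0] = 0;  [s^1] = 1;  [s^2] = 0;  [s^3] = 2/3.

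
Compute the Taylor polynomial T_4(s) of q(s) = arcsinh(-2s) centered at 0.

4*s^3/3 - 2*s

Compute the successive derivatives at the expansion point and divide by k!.
q(0) = 0
q′(0) = -2
q′′(0) = 0
q′′′(0) = 8
q^(4)(0) = 0
The Taylor polynomial is Σ q^(k)(0)/k! · s^k.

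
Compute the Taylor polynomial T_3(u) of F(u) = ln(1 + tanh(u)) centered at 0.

Let u equal the inner series; expand the outer function in u and truncate.

-u^2/2 + u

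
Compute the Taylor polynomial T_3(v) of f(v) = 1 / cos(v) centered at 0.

Write the quotient as an unknown series and match coefficients against numerator = denominator · series.
[v^0] = 1;  [v^1] = 0;  [v^2] = 1/2;  [v^3] = 0.

v^2/2 + 1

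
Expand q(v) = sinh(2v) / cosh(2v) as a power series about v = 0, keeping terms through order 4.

-8*v^3/3 + 2*v

Write the quotient as an unknown series and match coefficients against numerator = denominator · series.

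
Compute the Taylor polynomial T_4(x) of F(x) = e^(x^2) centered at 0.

[x^0] = 1;  [x^1] = 0;  [x^2] = 1;  [x^3] = 0;  [x^4] = 1/2.

x^4/2 + x^2 + 1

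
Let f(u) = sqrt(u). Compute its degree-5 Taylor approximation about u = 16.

Compute the successive derivatives at the expansion point and divide by k!.
f(16) = 4
f′(16) = 1/8
f′′(16) = -1/256
f′′′(16) = 3/8192
f^(4)(16) = -15/262144
f^(5)(16) = 105/8388608
The Taylor polynomial is Σ f^(k)(16)/k! · (u - 16)^k.

7*(u - 16)^5/67108864 - 5*(u - 16)^4/2097152 + (u - 16)^3/16384 - (u - 16)^2/512 + (u - 16)/8 + 4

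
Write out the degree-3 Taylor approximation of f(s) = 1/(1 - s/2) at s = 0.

f(0) = 1
f′(0) = 1/2
f′′(0) = 1/2
f′′′(0) = 3/4
Dividing each by k! gives the coefficients c_0, ..., c_3.

s^3/8 + s^2/4 + s/2 + 1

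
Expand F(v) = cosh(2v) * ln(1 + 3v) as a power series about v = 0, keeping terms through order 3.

Expand each factor separately, then convolve coefficients.
F(0) = 0
F′(0) = 3
F′′(0) = -9
F′′′(0) = 90
Dividing each by k! gives the coefficients c_0, ..., c_3.

15*v^3 - 9*v^2/2 + 3*v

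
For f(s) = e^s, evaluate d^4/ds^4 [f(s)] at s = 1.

e

From the series, [(s - 1)^4] f = e/24; multiply by 4! = 24 to get e.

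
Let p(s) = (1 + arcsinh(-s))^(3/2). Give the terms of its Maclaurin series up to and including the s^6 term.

889*s^6/15360 - 169*s^5/1280 - 13*s^4/128 + 5*s^3/16 + 3*s^2/8 - 3*s/2 + 1

Let u equal the inner series; expand the outer function in u and truncate.
[s^0] = 1;  [s^1] = -3/2;  [s^2] = 3/8;  [s^3] = 5/16;  [s^4] = -13/128;  [s^5] = -169/1280;  [s^6] = 889/15360.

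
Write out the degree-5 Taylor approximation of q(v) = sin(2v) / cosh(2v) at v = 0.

Invert the denominator's series and multiply.
q(0) = 0
q′(0) = 2
q′′(0) = 0
q′′′(0) = -32
q^(4)(0) = 0
q^(5)(0) = 1152
Then c_k = q^(k)(0)/k! gives each Taylor coefficient.

48*v^5/5 - 16*v^3/3 + 2*v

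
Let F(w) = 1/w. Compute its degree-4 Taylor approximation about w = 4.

(w - 4)^4/1024 - (w - 4)^3/256 + (w - 4)^2/64 - (w - 4)/16 + 1/4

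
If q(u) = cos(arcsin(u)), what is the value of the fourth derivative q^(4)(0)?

-3

Plug the Maclaurin series of the inner function into that of the outer and collect terms.
The coefficient of u^4 in the expansion is -1/8, so q^(4)(0) = 4! * (-1/8) = -3.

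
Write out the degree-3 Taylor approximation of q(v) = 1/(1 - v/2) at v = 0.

q(0) = 1
q′(0) = 1/2
q′′(0) = 1/2
q′′′(0) = 3/4
Dividing each by k! gives the coefficients c_0, ..., c_3.

v^3/8 + v^2/4 + v/2 + 1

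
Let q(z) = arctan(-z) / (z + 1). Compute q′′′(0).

-4

Expand 1/(denominator) as a geometric series and multiply by the numerator's series.
The coefficient of z^3 in the expansion is -2/3, so q′′′(0) = 3! * (-2/3) = -4.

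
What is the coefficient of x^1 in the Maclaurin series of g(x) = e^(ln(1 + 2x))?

Compose series: expand the inner function first, then feed it into the outer expansion.
[x^0] = 1;  [x^1] = 2.

2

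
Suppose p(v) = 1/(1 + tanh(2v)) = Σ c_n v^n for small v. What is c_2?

4

Let u equal the inner series; expand the outer function in u and truncate.
[v^0] = 1;  [v^1] = -2;  [v^2] = 4.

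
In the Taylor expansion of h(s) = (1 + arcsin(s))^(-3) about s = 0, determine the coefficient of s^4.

17

Plug the Maclaurin series of the inner function into that of the outer and collect terms.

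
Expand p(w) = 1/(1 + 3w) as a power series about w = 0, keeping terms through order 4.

81*w^4 - 27*w^3 + 9*w^2 - 3*w + 1

p(0) = 1
p′(0) = -3
p′′(0) = 18
p′′′(0) = -162
p^(4)(0) = 1944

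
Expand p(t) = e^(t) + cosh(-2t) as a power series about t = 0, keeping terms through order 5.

Combine the two series term by term.
[t^0] = 2;  [t^1] = 1;  [t^2] = 5/2;  [t^3] = 1/6;  [t^4] = 17/24;  [t^5] = 1/120.

t^5/120 + 17*t^4/24 + t^3/6 + 5*t^2/2 + t + 2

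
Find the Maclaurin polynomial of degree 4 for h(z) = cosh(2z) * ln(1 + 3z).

-117*z^4/4 + 15*z^3 - 9*z^2/2 + 3*z

Multiply the two series term by term and collect like powers.
[z^0] = 0;  [z^1] = 3;  [z^2] = -9/2;  [z^3] = 15;  [z^4] = -117/4.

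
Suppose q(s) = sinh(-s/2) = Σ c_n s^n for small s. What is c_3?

-1/48

[s^0] = 0;  [s^1] = -1/2;  [s^2] = 0;  [s^3] = -1/48.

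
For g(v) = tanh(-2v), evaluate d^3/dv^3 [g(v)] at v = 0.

16

The coefficient of v^3 in the expansion is 8/3, so g′′′(0) = 3! * (8/3) = 16.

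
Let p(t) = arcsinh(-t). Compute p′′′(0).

1

From the series, [t^3] p = 1/6; multiply by 3! = 6 to get 1.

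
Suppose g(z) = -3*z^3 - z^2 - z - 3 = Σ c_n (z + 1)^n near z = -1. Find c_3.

[(z + 1)^0] = 0;  [(z + 1)^1] = -8;  [(z + 1)^2] = 8;  [(z + 1)^3] = -3.

-3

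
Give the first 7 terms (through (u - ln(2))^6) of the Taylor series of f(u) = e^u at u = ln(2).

[(u - ln(2))^0] = 2;  [(u - ln(2))^1] = 2;  [(u - ln(2))^2] = 1;  [(u - ln(2))^3] = 1/3;  [(u - ln(2))^4] = 1/12;  [(u - ln(2))^5] = 1/60;  [(u - ln(2))^6] = 1/360.

(u - ln(2))^6/360 + (u - ln(2))^5/60 + (u - ln(2))^4/12 + (u - ln(2))^3/3 + (u - ln(2))^2 + 2*(u - ln(2)) + 2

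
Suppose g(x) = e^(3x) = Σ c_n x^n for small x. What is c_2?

9/2

Compute the successive derivatives at the expansion point and divide by k!.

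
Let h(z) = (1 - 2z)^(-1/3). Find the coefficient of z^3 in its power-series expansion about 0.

112/81

Compute the successive derivatives at the expansion point and divide by k!.
So c_3 = h′′′(0)/3! = 112/81.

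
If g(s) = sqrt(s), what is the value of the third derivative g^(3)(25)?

3/25000

The coefficient of (s - 25)^3 in the expansion is 1/50000, so g′′′(25) = 3! * (1/50000) = 3/25000.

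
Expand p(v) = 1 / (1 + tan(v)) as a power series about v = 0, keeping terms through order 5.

Expand as Σ (-1)^k u^k with u equal to the inner function's series.

-32*v^5/15 + 5*v^4/3 - 4*v^3/3 + v^2 - v + 1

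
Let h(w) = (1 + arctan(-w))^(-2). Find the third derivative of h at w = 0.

Substitute the inner expansion into the outer series and collect powers.
From the series, [w^3] h = 10/3; multiply by 3! = 6 to get 20.

20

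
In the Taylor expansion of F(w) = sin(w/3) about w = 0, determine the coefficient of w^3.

F(0) = 0
F′(0) = 1/3
F′′(0) = 0
F′′′(0) = -1/27
So c_3 = F′′′(0)/3! = -1/162.

-1/162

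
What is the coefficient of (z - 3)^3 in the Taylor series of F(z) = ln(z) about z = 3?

1/81

F(3) = ln(3)
F′(3) = 1/3
F′′(3) = -1/9
F′′′(3) = 2/27
So c_3 = F′′′(3)/3! = 1/81.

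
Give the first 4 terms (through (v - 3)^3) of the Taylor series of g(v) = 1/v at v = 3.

g(3) = 1/3
g′(3) = -1/9
g′′(3) = 2/27
g′′′(3) = -2/27
Dividing each by k! gives the coefficients c_0, ..., c_3.

-(v - 3)^3/81 + (v - 3)^2/27 - (v - 3)/9 + 1/3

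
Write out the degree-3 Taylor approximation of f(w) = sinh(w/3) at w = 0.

w^3/162 + w/3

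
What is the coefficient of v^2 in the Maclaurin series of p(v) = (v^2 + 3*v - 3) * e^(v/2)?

17/8

Multiply each power in the prefactor through the base expansion.
[v^0] = -3;  [v^1] = 3/2;  [v^2] = 17/8.
So c_2 = p′′(0)/2! = 17/8.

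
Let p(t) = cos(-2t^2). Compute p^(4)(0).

Compute the successive derivatives at the expansion point and divide by k!.
The coefficient of t^4 in the expansion is -2, so p^(4)(0) = 4! * (-2) = -48.

-48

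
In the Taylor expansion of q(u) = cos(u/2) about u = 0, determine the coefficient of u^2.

Differentiate repeatedly and evaluate at the center.

-1/8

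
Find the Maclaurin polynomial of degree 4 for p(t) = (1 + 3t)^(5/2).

[t^0] = 1;  [t^1] = 15/2;  [t^2] = 135/8;  [t^3] = 135/16;  [t^4] = -405/128.

-405*t^4/128 + 135*t^3/16 + 135*t^2/8 + 15*t/2 + 1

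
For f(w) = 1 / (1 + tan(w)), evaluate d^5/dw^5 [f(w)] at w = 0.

-256

Use the geometric series for the reciprocal, then substitute.
The coefficient of w^5 in the expansion is -32/15, so f^(5)(0) = 5! * (-32/15) = -256.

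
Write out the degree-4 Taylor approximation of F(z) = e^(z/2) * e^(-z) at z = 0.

Expand each factor separately, then convolve coefficients.
[z^0] = 1;  [z^1] = -1/2;  [z^2] = 1/8;  [z^3] = -1/48;  [z^4] = 1/384.

z^4/384 - z^3/48 + z^2/8 - z/2 + 1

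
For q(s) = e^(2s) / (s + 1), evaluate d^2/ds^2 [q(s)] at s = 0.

2

Multiply the numerator's expansion by the denominator's geometric series.
From the series, [s^2] q = 1; multiply by 2! = 2 to get 2.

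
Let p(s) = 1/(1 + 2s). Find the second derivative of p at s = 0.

8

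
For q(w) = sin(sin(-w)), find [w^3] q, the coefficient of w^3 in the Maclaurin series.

1/3

Compose series: expand the inner function first, then feed it into the outer expansion.
q(0) = 0
q′(0) = -1
q′′(0) = 0
q′′′(0) = 2
So c_3 = q′′′(0)/3! = 1/3.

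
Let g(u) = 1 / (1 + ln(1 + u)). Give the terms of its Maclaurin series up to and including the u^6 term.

3289*u^6/360 - 347*u^5/60 + 11*u^4/3 - 7*u^3/3 + 3*u^2/2 - u + 1

Expand as Σ (-1)^k u^k with u equal to the inner function's series.
g(0) = 1
g′(0) = -1
g′′(0) = 3
g′′′(0) = -14
g^(4)(0) = 88
g^(5)(0) = -694
g^(6)(0) = 6578
The Taylor polynomial is Σ g^(k)(0)/k! · u^k.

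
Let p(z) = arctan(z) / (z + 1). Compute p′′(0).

-2

Expand 1/(denominator) as a geometric series and multiply by the numerator's series.
The coefficient of z^2 in the expansion is -1, so p′′(0) = 2! * (-1) = -2.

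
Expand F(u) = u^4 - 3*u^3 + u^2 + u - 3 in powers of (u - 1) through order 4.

[(u - 1)^0] = -3;  [(u - 1)^1] = -2;  [(u - 1)^2] = -2;  [(u - 1)^3] = 1;  [(u - 1)^4] = 1.

(u - 1)^4 + (u - 1)^3 - 2*(u - 1)^2 - 2*(u - 1) - 3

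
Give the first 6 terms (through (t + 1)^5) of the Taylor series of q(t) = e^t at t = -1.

(t + 1)^5*e^(-1)/120 + (t + 1)^4*e^(-1)/24 + (t + 1)^3*e^(-1)/6 + (t + 1)^2*e^(-1)/2 + (t + 1)*e^(-1) + e^(-1)

q(-1) = e^(-1)
q′(-1) = e^(-1)
q′′(-1) = e^(-1)
q′′′(-1) = e^(-1)
q^(4)(-1) = e^(-1)
q^(5)(-1) = e^(-1)
Then c_k = q^(k)(-1)/k! gives each Taylor coefficient.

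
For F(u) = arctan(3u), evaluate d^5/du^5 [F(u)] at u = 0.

From the series, [u^5] F = 243/5; multiply by 5! = 120 to get 5832.

5832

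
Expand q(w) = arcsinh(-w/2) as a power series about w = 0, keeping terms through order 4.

w^3/48 - w/2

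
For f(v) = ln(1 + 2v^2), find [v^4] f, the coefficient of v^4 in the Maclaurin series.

-2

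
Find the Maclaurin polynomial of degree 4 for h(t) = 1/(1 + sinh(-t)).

Let u equal the inner series; expand the outer function in u and truncate.
[t^0] = 1;  [t^1] = 1;  [t^2] = 1;  [t^3] = 7/6;  [t^4] = 4/3.

4*t^4/3 + 7*t^3/6 + t^2 + t + 1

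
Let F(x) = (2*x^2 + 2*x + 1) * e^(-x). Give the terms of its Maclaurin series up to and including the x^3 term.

-7*x^3/6 + x^2/2 + x + 1

Multiply each power in the prefactor through the base expansion.
F(0) = 1
F′(0) = 1
F′′(0) = 1
F′′′(0) = -7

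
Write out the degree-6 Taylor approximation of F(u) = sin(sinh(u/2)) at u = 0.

-u^5/480 + u/2

Plug the Maclaurin series of the inner function into that of the outer and collect terms.
F(0) = 0
F′(0) = 1/2
F′′(0) = 0
F′′′(0) = 0
F^(4)(0) = 0
F^(5)(0) = -1/4
F^(6)(0) = 0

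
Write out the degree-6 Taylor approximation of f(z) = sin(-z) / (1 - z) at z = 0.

Multiply the two series term by term and collect like powers.
[z^0] = 0;  [z^1] = -1;  [z^2] = -1;  [z^3] = -5/6;  [z^4] = -5/6;  [z^5] = -101/120;  [z^6] = -101/120.

-101*z^6/120 - 101*z^5/120 - 5*z^4/6 - 5*z^3/6 - z^2 - z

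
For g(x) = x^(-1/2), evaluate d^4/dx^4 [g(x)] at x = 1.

105/16

The coefficient of (x - 1)^4 in the expansion is 35/128, so g^(4)(1) = 4! * (35/128) = 105/16.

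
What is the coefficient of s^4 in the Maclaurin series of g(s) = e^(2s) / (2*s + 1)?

Expand 1/(denominator) as a geometric series and multiply by the numerator's series.
g(0) = 1
g′(0) = 0
g′′(0) = 4
g′′′(0) = -16
g^(4)(0) = 144

6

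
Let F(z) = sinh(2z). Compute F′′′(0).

The coefficient of z^3 in the expansion is 4/3, so F′′′(0) = 3! * (4/3) = 8.

8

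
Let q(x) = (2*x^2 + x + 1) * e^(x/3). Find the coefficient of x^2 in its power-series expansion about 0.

Distribute the polynomial across the series and collect like powers.
[x^0] = 1;  [x^1] = 4/3;  [x^2] = 43/18.
So c_2 = q′′(0)/2! = 43/18.

43/18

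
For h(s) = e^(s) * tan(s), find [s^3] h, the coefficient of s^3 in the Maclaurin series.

Write out both Maclaurin series and multiply, keeping only the needed powers.

5/6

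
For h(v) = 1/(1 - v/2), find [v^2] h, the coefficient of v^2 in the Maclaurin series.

1/4

h(0) = 1
h′(0) = 1/2
h′′(0) = 1/2
So c_2 = h′′(0)/2! = 1/4.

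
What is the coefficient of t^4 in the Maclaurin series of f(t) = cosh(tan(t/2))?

Plug the Maclaurin series of the inner function into that of the outer and collect terms.
f(0) = 1
f′(0) = 0
f′′(0) = 1/4
f′′′(0) = 0
f^(4)(0) = 9/16
The Taylor polynomial is Σ f^(k)(0)/k! · t^k.

3/128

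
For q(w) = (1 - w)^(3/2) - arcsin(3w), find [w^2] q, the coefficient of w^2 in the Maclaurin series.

3/8

Add the two expansions coefficient-wise.
[w^0] = 1;  [w^1] = -9/2;  [w^2] = 3/8.
So c_2 = q′′(0)/2! = 3/8.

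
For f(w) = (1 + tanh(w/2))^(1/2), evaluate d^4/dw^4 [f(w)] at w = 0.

17/256

Let u equal the inner series; expand the outer function in u and truncate.
The coefficient of w^4 in the expansion is 17/6144, so f^(4)(0) = 4! * (17/6144) = 17/256.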